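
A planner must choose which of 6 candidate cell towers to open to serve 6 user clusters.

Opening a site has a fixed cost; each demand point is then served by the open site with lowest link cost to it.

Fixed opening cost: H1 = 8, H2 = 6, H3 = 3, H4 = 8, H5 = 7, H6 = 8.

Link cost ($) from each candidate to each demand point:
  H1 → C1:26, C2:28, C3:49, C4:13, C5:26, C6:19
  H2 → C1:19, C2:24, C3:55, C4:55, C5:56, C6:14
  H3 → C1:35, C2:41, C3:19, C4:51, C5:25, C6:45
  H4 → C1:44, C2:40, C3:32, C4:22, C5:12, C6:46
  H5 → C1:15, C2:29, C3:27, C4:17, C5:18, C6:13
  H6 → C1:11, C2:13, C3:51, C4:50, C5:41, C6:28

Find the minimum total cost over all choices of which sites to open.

109

Open {H3, H5, H6}: assign each demand point to its cheapest open site.
  C1→H6 11, C2→H6 13, C3→H3 19, C4→H5 17, C5→H5 18, C6→H5 13
  link cost 91, fixed 18 → total 109.
Compare {H3, H4, H5, H6}: link cost 85 + fixed 26 = 111.
Compare {H1, H3, H5, H6}: link cost 87 + fixed 26 = 113.
Compare {H5, H6}: link cost 99 + fixed 15 = 114.
All other subsets cost ≥ 111. Minimum total cost: 109.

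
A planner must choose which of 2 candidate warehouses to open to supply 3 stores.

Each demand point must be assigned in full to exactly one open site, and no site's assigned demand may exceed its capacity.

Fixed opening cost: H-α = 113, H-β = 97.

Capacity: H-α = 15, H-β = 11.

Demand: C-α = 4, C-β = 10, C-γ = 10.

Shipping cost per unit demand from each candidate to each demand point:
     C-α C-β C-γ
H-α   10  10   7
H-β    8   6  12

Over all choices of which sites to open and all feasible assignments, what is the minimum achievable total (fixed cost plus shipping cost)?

Open {H-α, H-β}; cheapest assignment that respects the capacities:
  H-α (cap 15, load 14): C-α, C-γ — cost 4×10 + 10×7 = 110
  H-β (cap 11, load 10): C-β — cost 10×6 = 60
  Shipping 170, fixed 210 → total 380.
  Any other capacity-feasible assignment to {H-α, H-β} ships for at least 170.
Total demand is 24 and no other set of sites has combined capacity ≥ 24, so {H-α, H-β} is the only feasible choice of open sites. Minimum: 380.

380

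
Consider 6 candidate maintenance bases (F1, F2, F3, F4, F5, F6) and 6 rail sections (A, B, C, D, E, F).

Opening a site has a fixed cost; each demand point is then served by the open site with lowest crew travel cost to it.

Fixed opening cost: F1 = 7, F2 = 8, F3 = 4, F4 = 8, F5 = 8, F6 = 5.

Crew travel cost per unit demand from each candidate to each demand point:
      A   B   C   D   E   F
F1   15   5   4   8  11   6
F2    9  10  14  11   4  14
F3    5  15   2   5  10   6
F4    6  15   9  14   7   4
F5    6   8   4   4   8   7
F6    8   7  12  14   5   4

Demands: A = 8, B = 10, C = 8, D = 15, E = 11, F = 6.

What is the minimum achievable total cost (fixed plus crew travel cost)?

266

Open {F1, F2, F3, F5, F6}: assign each demand point to its cheapest open site.
  A→F3 8×5=40, B→F1 10×5=50, C→F3 8×2=16, D→F5 15×4=60, E→F2 11×4=44, F→F6 6×4=24
  crew travel cost 234, fixed 32 → total 266.
Compare {F1, F3, F5, F6}: crew travel cost 245 + fixed 24 = 269.
Compare {F1, F2, F3, F4, F5}: crew travel cost 234 + fixed 35 = 269.
Compare {F1, F2, F3, F5}: crew travel cost 246 + fixed 27 = 273.
All other subsets cost ≥ 269. Minimum total cost: 266.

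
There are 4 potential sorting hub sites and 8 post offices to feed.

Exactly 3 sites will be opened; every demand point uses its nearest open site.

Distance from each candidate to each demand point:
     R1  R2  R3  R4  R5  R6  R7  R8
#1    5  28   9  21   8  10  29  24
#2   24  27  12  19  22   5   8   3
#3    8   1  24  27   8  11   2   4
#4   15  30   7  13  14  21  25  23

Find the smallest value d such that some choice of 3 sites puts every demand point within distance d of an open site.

Open {#1, #3, #4}.
  Farthest demand point is R4 at distance 13 (to #4); all others are ≤ 13.
With {#2, #3, #4} the worst case is 13.
With {#1, #2, #3} the worst case is 19.
No size-3 selection achieves below 13.

13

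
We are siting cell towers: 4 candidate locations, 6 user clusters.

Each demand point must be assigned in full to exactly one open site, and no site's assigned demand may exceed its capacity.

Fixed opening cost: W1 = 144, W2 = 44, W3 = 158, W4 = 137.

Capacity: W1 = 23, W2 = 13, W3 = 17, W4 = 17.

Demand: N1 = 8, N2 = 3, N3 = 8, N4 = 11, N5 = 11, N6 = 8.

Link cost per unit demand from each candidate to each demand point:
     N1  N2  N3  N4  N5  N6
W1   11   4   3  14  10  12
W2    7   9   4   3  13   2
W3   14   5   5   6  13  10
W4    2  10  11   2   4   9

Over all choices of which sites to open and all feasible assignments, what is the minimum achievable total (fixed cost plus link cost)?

592

Open {W1, W2, W4}; cheapest assignment that respects the capacities:
  W1 (cap 23, load 22): N2, N3, N5 — cost 3×4 + 8×3 + 11×10 = 146
  W2 (cap 13, load 11): N4 — cost 11×3 = 33
  W4 (cap 17, load 16): N1, N6 — cost 8×2 + 8×9 = 88
  Shipping 267, fixed 325 → total 592.
  Any other capacity-feasible assignment to {W1, W2, W4} ships for at least 267.
Compare {W1, W2, W3}: its best feasible assignment gives total 709.
Compare {W1, W2, W3, W4}: its best feasible assignment gives total 727.
Every other set of open sites that can feasibly serve all demand totals ≥ 709 even under its best assignment. Minimum: 592.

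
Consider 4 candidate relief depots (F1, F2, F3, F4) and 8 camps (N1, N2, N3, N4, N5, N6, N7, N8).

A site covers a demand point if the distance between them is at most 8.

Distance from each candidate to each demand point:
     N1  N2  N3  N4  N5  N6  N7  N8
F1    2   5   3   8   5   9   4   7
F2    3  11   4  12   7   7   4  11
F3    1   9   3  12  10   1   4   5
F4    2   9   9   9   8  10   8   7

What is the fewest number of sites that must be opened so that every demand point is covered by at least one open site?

2

Coverage sets (demand points within 8 of each site):
  F1: {N1, N2, N3, N4, N5, N7, N8}
  F2: {N1, N3, N5, N6, N7}
  F3: {N1, N3, N6, N7, N8}
  F4: {N1, N5, N7, N8}
No single site covers all 8 demand points.
But {F1, F2} covers everything, so the minimum is 2.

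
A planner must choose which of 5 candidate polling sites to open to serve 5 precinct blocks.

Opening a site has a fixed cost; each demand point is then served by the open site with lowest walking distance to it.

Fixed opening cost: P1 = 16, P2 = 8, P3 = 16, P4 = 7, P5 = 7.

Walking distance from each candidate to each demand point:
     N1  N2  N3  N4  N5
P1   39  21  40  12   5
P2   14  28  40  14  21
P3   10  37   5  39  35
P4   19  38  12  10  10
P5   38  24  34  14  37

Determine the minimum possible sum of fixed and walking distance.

Open {P1, P3}: assign each demand point to its cheapest open site.
  N1→P3 10, N2→P1 21, N3→P3 5, N4→P1 12, N5→P1 5
  walking distance 53, fixed 32 → total 85.
Compare {P2, P4}: walking distance 74 + fixed 15 = 89.
Compare {P4, P5}: walking distance 75 + fixed 14 = 89.
Compare {P3, P4, P5}: walking distance 59 + fixed 30 = 89.
All other subsets cost ≥ 89. Minimum total cost: 85.

85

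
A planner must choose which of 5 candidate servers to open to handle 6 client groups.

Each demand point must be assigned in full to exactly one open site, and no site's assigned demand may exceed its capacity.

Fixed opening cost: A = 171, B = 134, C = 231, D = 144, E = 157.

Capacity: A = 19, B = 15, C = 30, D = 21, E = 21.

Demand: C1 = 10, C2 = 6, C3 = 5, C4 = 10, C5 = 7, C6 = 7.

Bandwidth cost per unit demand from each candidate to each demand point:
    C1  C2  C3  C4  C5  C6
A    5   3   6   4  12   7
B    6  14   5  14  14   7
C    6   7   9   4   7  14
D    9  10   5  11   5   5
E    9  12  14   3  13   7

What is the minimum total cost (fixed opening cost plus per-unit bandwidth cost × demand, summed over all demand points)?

Open {C, D}; cheapest assignment that respects the capacities:
  C (cap 30, load 26): C1, C2, C4 — cost 10×6 + 6×7 + 10×4 = 142
  D (cap 21, load 19): C3, C5, C6 — cost 5×5 + 7×5 + 7×5 = 95
  Shipping 237, fixed 375 → total 612.
  Any other capacity-feasible assignment to {C, D} ships for at least 237.
Compare {A, C}: its best feasible assignment gives total 648.
Compare {A, B, D}: its best feasible assignment gives total 662.
Every other set of open sites that can feasibly serve all demand totals ≥ 648 even under its best assignment. Minimum: 612.

612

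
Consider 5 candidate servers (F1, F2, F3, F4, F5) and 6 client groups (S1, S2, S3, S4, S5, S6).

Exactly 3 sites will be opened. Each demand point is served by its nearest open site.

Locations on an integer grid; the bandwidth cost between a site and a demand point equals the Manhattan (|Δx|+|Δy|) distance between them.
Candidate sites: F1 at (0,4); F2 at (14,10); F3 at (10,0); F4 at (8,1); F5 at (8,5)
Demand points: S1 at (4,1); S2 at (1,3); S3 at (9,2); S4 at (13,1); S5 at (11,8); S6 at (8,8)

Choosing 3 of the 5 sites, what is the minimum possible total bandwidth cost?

22

Open {F1, F4, F5}.
  S1→F4 4, S2→F1 2, S3→F4 2, S4→F4 5, S5→F5 6, S6→F5 3  ⇒ total 22.
Compare {F1, F2, F4}: total 25.
Compare {F1, F3, F5}: total 25.
No size-3 selection does better; minimum is 22.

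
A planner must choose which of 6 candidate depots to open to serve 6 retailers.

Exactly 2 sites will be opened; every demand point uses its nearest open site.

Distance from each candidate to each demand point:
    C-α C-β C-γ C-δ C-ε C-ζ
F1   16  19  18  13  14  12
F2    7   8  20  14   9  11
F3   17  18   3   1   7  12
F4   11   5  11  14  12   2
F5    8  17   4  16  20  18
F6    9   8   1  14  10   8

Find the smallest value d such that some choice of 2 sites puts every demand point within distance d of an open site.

Open {F3, F6}.
  Farthest demand point is C-α at distance 9 (to F6); all others are ≤ 9.
With {F2, F3} the worst case is 11.
With {F3, F4} the worst case is 11.
No size-2 selection achieves below 9.

9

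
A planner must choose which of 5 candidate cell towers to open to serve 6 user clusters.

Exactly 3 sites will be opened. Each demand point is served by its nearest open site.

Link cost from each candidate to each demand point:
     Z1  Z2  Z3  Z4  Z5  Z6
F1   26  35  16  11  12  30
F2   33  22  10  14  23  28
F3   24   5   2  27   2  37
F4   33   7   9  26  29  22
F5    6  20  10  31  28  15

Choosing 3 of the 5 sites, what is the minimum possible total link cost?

Open {F1, F3, F5}.
  Z1→F5 6, Z2→F3 5, Z3→F3 2, Z4→F1 11, Z5→F3 2, Z6→F5 15  ⇒ total 41.
Compare {F2, F3, F5}: total 44.
Compare {F3, F4, F5}: total 56.
No size-3 selection does better; minimum is 41.

41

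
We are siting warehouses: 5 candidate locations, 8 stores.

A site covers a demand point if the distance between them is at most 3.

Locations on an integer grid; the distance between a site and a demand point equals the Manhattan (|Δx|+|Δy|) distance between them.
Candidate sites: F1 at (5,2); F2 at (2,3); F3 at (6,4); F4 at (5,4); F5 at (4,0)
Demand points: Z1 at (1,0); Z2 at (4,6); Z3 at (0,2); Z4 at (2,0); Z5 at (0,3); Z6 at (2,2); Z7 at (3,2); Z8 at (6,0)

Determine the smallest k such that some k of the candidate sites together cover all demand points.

Coverage sets (demand points within 3 of each site):
  F1: {Z6, Z7, Z8}
  F2: {Z3, Z4, Z5, Z6, Z7}
  F3: {}
  F4: {Z2}
  F5: {Z1, Z4, Z7, Z8}
No 2 sites suffice: every size-2 union leaves at least one demand point uncovered.
But {F2, F4, F5} covers everything, so the minimum is 3.

3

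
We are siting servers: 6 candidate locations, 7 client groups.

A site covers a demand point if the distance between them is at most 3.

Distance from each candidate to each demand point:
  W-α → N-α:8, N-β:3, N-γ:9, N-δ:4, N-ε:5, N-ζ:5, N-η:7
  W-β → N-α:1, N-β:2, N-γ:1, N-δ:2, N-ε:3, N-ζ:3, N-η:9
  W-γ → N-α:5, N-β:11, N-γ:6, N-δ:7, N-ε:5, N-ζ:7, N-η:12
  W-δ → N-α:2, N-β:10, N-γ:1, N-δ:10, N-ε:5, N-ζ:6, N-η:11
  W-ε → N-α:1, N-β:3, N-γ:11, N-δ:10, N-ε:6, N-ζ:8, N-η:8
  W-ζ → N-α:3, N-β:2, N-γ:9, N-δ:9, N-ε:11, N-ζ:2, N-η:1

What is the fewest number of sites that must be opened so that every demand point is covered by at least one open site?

Coverage sets (demand points within 3 of each site):
  W-α: {N-β}
  W-β: {N-α, N-β, N-γ, N-δ, N-ε, N-ζ}
  W-γ: {}
  W-δ: {N-α, N-γ}
  W-ε: {N-α, N-β}
  W-ζ: {N-α, N-β, N-ζ, N-η}
No single site covers all 7 demand points.
But {W-β, W-ζ} covers everything, so the minimum is 2.

2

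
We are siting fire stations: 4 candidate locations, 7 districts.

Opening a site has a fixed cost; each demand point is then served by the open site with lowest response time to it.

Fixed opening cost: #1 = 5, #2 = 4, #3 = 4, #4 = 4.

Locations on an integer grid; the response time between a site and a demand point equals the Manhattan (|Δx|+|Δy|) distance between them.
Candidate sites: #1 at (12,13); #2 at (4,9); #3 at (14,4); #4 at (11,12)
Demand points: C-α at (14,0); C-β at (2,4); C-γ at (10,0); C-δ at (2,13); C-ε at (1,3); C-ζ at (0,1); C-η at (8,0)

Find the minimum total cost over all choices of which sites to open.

Open {#2, #3}: assign each demand point to its cheapest open site.
  C-α→#3 4, C-β→#2 7, C-γ→#3 8, C-δ→#2 6, C-ε→#2 9, C-ζ→#2 12, C-η→#3 10
  response time 56, fixed 8 → total 64.
Compare {#2, #3, #4}: response time 56 + fixed 12 = 68.
Compare {#1, #2, #3}: response time 56 + fixed 13 = 69.
Compare {#1, #2, #3, #4}: response time 56 + fixed 17 = 73.
All other subsets cost ≥ 68. Minimum total cost: 64.

64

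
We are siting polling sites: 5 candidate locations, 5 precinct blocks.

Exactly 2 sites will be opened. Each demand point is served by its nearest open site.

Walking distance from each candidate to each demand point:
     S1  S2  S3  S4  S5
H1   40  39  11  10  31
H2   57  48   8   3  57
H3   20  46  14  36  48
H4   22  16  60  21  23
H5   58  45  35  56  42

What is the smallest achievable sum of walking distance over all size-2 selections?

72

Open {H2, H4}.
  S1→H4 22, S2→H4 16, S3→H2 8, S4→H2 3, S5→H4 23  ⇒ total 72.
Compare {H1, H4}: total 82.
Compare {H3, H4}: total 94.
No size-2 selection does better; minimum is 72.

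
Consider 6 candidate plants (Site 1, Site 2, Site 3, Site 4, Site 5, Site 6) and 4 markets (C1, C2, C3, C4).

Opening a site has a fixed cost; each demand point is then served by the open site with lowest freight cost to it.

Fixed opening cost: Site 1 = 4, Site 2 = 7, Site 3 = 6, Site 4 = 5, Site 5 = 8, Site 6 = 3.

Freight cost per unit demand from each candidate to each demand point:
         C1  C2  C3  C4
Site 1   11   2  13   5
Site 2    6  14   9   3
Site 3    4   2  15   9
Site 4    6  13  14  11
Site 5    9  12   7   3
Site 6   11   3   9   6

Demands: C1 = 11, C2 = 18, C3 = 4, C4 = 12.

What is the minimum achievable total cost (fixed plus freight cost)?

Open {Site 3, Site 5}: assign each demand point to its cheapest open site.
  C1→Site 3 11×4=44, C2→Site 3 18×2=36, C3→Site 5 4×7=28, C4→Site 5 12×3=36
  freight cost 144, fixed 14 → total 158.
Compare {Site 3, Site 5, Site 6}: freight cost 144 + fixed 17 = 161.
Compare {Site 1, Site 3, Site 5}: freight cost 144 + fixed 18 = 162.
Compare {Site 3, Site 4, Site 5}: freight cost 144 + fixed 19 = 163.
All other subsets cost ≥ 161. Minimum total cost: 158.

158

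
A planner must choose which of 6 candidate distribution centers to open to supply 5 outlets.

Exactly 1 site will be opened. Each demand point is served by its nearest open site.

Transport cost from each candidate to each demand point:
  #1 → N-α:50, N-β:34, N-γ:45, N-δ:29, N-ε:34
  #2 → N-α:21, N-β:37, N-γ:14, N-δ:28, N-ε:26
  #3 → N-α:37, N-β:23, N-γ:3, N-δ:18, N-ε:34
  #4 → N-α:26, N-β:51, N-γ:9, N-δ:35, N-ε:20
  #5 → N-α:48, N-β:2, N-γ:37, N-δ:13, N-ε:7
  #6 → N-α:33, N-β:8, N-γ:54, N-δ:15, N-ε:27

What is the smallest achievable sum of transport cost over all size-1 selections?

Open {#5}.
  N-α→#5 48, N-β→#5 2, N-γ→#5 37, N-δ→#5 13, N-ε→#5 7  ⇒ total 107.
Compare {#3}: total 115.
Compare {#2}: total 126.
No size-1 selection does better; minimum is 107.

107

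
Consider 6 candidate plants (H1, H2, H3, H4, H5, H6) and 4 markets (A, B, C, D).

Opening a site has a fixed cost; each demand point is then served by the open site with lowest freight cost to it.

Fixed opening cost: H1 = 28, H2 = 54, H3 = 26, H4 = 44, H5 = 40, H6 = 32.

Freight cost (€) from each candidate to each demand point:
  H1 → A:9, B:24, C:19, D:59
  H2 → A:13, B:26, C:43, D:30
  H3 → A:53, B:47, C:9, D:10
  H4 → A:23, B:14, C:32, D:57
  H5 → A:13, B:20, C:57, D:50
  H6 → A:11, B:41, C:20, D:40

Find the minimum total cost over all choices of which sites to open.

106

Open {H1, H3}: assign each demand point to its cheapest open site.
  A→H1 9, B→H1 24, C→H3 9, D→H3 10
  freight cost 52, fixed 54 → total 106.
Compare {H3, H5}: freight cost 52 + fixed 66 = 118.
Compare {H3, H4}: freight cost 56 + fixed 70 = 126.
Compare {H3, H6}: freight cost 71 + fixed 58 = 129.
All other subsets cost ≥ 118. Minimum total cost: 106.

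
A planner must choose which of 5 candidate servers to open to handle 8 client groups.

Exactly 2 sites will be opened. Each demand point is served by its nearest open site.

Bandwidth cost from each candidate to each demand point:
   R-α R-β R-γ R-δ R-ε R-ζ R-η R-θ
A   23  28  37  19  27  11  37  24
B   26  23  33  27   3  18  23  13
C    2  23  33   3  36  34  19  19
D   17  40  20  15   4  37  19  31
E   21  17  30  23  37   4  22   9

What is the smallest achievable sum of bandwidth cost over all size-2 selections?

105

Open {D, E}.
  R-α→D 17, R-β→E 17, R-γ→D 20, R-δ→D 15, R-ε→D 4, R-ζ→E 4, R-η→D 19, R-θ→E 9  ⇒ total 105.
Compare {B, C}: total 114.
Compare {C, E}: total 120.
No size-2 selection does better; minimum is 105.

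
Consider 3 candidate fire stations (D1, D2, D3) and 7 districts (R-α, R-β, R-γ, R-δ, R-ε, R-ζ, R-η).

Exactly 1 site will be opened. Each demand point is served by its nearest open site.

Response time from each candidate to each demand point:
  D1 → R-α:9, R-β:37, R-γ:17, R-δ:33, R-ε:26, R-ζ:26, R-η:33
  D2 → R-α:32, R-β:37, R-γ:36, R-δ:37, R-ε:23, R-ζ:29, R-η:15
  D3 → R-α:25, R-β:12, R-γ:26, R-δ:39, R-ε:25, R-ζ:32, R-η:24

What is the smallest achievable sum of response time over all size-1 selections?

181

Open {D1}.
  R-α→D1 9, R-β→D1 37, R-γ→D1 17, R-δ→D1 33, R-ε→D1 26, R-ζ→D1 26, R-η→D1 33  ⇒ total 181.
Compare {D3}: total 183.
Compare {D2}: total 209.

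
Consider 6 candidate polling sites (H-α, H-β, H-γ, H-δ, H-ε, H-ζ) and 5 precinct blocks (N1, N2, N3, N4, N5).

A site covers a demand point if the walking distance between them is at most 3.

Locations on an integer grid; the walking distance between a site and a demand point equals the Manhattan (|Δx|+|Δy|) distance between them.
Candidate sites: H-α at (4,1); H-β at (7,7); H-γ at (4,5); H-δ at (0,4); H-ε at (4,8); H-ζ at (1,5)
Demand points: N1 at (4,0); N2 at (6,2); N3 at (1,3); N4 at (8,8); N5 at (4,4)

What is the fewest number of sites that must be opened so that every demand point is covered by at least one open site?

3

Coverage sets (demand points within 3 of each site):
  H-α: {N1, N2, N5}
  H-β: {N4}
  H-γ: {N5}
  H-δ: {N3}
  H-ε: {}
  H-ζ: {N3}
No 2 sites suffice: every size-2 union leaves at least one demand point uncovered.
But {H-α, H-β, H-δ} covers everything, so the minimum is 3.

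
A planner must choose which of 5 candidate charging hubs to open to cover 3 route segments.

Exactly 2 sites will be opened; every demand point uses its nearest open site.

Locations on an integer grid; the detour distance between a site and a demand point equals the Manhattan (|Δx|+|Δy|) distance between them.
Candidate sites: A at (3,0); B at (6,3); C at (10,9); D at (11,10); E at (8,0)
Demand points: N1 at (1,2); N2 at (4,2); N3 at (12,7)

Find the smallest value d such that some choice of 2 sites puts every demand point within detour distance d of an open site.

4

Open {A, C}.
  Farthest demand point is N1 at detour distance 4 (to A); all others are ≤ 4.
With {A, D} the worst case is 4.
With {B, C} the worst case is 6.
No size-2 selection achieves below 4.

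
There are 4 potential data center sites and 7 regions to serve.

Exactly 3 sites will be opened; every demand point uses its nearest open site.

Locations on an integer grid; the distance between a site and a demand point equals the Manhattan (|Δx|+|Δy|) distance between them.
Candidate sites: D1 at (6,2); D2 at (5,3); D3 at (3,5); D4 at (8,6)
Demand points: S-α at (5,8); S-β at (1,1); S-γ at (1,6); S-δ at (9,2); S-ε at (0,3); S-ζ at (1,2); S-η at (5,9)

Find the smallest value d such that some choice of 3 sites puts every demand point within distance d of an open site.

6

Open {D1, D2, D3}.
  Farthest demand point is S-β at distance 6 (to D1); all others are ≤ 6.
With {D1, D3, D4} the worst case is 6.
With {D2, D3, D4} the worst case is 6.
No size-3 selection achieves below 6.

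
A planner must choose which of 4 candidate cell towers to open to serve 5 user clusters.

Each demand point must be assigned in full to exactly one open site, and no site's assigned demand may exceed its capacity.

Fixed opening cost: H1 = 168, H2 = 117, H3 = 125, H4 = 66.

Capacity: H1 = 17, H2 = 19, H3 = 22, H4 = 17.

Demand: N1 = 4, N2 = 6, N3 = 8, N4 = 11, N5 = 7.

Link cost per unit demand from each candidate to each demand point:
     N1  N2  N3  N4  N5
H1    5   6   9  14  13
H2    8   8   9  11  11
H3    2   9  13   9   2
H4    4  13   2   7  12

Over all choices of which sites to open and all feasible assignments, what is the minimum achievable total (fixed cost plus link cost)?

Open {H3, H4}; cheapest assignment that respects the capacities:
  H3 (cap 22, load 22): N1, N4, N5 — cost 4×2 + 11×9 + 7×2 = 121
  H4 (cap 17, load 14): N2, N3 — cost 6×13 + 8×2 = 94
  Shipping 215, fixed 191 → total 406.
  Any other capacity-feasible assignment to {H3, H4} ships for at least 215.
Compare {H2, H3}: its best feasible assignment gives total 483.
Compare {H2, H3, H4}: its best feasible assignment gives total 493.
Every other set of open sites that can feasibly serve all demand totals ≥ 483 even under its best assignment. Minimum: 406.

406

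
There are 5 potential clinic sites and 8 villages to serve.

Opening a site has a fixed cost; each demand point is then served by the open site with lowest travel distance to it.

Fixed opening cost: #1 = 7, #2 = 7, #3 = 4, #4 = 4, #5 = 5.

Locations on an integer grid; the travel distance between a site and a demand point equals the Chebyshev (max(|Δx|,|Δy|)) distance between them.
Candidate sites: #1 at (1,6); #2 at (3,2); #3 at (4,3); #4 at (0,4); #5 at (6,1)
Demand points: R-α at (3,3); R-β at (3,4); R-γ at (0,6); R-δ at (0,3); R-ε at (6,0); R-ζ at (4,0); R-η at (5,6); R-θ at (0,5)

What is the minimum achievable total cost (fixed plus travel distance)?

23

Open {#3, #4}: assign each demand point to its cheapest open site.
  R-α→#3 1, R-β→#3 1, R-γ→#4 2, R-δ→#4 1, R-ε→#3 3, R-ζ→#3 3, R-η→#3 3, R-θ→#4 1
  travel distance 15, fixed 8 → total 23.
Compare {#3, #4, #5}: travel distance 12 + fixed 13 = 25.
Compare {#3}: travel distance 23 + fixed 4 = 27.
Compare {#1, #3}: travel distance 16 + fixed 11 = 27.
All other subsets cost ≥ 25. Minimum total cost: 23.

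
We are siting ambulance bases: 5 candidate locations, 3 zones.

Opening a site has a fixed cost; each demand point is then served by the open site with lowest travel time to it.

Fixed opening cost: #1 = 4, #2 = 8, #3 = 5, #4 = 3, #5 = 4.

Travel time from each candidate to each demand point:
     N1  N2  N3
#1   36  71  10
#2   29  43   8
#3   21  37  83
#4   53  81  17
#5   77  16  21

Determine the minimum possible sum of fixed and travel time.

60

Open {#1, #3, #5}: assign each demand point to its cheapest open site.
  N1→#3 21, N2→#5 16, N3→#1 10
  travel time 47, fixed 13 → total 60.
Compare {#2, #3, #5}: travel time 45 + fixed 17 = 62.
Compare {#1, #3, #4, #5}: travel time 47 + fixed 16 = 63.
Compare {#2, #5}: travel time 53 + fixed 12 = 65.
All other subsets cost ≥ 62. Minimum total cost: 60.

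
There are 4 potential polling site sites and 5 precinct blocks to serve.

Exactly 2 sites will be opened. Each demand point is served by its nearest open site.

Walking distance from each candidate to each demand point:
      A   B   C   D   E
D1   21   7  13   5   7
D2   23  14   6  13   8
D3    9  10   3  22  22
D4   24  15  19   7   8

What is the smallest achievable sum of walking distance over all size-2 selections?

31

Open {D1, D3}.
  A→D3 9, B→D1 7, C→D3 3, D→D1 5, E→D1 7  ⇒ total 31.
Compare {D3, D4}: total 37.
Compare {D2, D3}: total 43.
No size-2 selection does better; minimum is 31.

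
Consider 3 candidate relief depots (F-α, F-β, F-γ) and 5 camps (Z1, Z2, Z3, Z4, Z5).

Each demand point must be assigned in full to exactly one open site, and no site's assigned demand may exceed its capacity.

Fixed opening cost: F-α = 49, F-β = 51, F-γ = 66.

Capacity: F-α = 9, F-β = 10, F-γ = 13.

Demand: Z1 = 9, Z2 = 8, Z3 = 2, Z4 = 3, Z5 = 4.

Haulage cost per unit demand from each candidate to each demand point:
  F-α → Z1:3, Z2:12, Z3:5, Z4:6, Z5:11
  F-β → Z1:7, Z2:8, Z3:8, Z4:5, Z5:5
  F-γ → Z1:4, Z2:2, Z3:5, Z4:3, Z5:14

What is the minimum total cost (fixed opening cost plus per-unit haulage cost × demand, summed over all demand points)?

248

Open {F-α, F-β, F-γ}; cheapest assignment that respects the capacities:
  F-α (cap 9, load 9): Z1 — cost 9×3 = 27
  F-β (cap 10, load 4): Z5 — cost 4×5 = 20
  F-γ (cap 13, load 13): Z2, Z3, Z4 — cost 8×2 + 2×5 + 3×3 = 35
  Shipping 82, fixed 166 → total 248.
  Any other capacity-feasible assignment to {F-α, F-β, F-γ} ships for at least 82.
Total demand is 26 and no other set of sites has combined capacity ≥ 26, so {F-α, F-β, F-γ} is the only feasible choice of open sites. Minimum: 248.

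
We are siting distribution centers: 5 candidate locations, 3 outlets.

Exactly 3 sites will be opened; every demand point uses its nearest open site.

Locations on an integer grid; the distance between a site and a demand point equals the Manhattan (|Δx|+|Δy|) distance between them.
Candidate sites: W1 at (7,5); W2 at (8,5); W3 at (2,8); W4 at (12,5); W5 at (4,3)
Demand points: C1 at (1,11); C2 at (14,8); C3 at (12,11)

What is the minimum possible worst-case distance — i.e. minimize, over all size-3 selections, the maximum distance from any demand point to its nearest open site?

6

Open {W1, W3, W4}.
  Farthest demand point is C3 at distance 6 (to W4); all others are ≤ 6.
With {W2, W3, W4} the worst case is 6.
With {W3, W4, W5} the worst case is 6.
No size-3 selection achieves below 6.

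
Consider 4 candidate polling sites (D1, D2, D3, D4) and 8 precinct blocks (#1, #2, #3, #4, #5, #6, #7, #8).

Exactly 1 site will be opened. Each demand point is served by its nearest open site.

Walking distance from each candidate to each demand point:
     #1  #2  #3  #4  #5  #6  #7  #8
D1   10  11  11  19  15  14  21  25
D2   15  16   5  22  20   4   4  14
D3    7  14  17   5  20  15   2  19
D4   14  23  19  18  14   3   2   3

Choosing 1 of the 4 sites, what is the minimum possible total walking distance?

Open {D4}.
  #1→D4 14, #2→D4 23, #3→D4 19, #4→D4 18, #5→D4 14, #6→D4 3, #7→D4 2, #8→D4 3  ⇒ total 96.
Compare {D3}: total 99.
Compare {D2}: total 100.
No size-1 selection does better; minimum is 96.

96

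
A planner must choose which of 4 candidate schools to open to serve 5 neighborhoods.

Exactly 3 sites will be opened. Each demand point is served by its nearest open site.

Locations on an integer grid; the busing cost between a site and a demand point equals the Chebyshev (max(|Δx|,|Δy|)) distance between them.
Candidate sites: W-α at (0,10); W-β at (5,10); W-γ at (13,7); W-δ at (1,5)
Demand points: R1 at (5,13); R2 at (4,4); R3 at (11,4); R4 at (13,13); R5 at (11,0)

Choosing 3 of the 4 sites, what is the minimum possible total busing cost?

22

Open {W-β, W-γ, W-δ}.
  R1→W-β 3, R2→W-δ 3, R3→W-γ 3, R4→W-γ 6, R5→W-γ 7  ⇒ total 22.
Compare {W-α, W-γ, W-δ}: total 24.
Compare {W-α, W-β, W-γ}: total 25.
No size-3 selection does better; minimum is 22.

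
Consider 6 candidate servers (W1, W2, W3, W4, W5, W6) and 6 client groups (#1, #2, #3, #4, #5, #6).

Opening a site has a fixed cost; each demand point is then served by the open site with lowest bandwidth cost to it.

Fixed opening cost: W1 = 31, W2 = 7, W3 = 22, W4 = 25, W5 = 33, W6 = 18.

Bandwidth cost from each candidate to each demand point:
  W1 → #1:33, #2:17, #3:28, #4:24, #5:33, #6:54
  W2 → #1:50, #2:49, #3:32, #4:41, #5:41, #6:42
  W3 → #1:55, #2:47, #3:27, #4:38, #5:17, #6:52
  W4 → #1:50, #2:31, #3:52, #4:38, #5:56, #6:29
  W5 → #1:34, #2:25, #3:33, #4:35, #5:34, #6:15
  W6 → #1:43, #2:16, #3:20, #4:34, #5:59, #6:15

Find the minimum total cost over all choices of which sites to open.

Open {W3, W6}: assign each demand point to its cheapest open site.
  #1→W6 43, #2→W6 16, #3→W6 20, #4→W6 34, #5→W3 17, #6→W6 15
  bandwidth cost 145, fixed 40 → total 185.
Compare {W1, W6}: bandwidth cost 141 + fixed 49 = 190.
Compare {W2, W3, W6}: bandwidth cost 145 + fixed 47 = 192.
Compare {W2, W6}: bandwidth cost 169 + fixed 25 = 194.
All other subsets cost ≥ 190. Minimum total cost: 185.

185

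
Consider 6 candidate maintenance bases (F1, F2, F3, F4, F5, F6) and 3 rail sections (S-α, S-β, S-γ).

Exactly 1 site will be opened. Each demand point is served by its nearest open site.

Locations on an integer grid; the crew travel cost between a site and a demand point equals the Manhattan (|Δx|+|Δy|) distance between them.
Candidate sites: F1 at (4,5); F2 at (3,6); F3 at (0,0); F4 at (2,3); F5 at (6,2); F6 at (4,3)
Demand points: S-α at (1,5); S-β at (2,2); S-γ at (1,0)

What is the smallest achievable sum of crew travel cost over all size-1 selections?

8

Open {F4}.
  S-α→F4 3, S-β→F4 1, S-γ→F4 4  ⇒ total 8.
Compare {F3}: total 11.
Compare {F6}: total 14.
No size-1 selection does better; minimum is 8.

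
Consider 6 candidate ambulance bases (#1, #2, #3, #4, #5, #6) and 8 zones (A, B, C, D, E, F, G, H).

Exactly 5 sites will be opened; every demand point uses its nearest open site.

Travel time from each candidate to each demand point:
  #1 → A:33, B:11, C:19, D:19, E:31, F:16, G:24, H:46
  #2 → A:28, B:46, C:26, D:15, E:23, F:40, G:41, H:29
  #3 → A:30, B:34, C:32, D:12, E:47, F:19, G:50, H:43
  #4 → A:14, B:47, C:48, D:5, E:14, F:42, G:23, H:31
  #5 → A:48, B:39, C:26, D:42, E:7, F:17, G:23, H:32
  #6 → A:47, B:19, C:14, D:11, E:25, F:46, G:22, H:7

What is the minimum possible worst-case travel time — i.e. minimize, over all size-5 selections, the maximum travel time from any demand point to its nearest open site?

22

Open {#1, #2, #3, #4, #6}.
  Farthest demand point is G at travel time 22 (to #6); all others are ≤ 22.
With {#1, #2, #4, #5, #6} the worst case is 22.
With {#1, #3, #4, #5, #6} the worst case is 22.
No size-5 selection achieves below 22.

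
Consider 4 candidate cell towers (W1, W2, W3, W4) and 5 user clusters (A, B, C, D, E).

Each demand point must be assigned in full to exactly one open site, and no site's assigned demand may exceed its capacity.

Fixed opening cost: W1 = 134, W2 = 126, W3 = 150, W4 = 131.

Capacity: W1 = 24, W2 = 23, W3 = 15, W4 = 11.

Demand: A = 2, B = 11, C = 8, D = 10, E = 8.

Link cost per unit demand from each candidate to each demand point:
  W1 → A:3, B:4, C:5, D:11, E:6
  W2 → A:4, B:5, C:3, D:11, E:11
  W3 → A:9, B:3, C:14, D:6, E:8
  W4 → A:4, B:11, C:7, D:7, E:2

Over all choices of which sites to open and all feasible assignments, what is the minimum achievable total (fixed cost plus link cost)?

492

Open {W1, W2}; cheapest assignment that respects the capacities:
  W1 (cap 24, load 21): A, B, E — cost 2×3 + 11×4 + 8×6 = 98
  W2 (cap 23, load 18): C, D — cost 8×3 + 10×11 = 134
  Shipping 232, fixed 260 → total 492.
  Any other capacity-feasible assignment to {W1, W2} ships for at least 232.
Compare {W2, W3, W4}: its best feasible assignment gives total 570.
Compare {W1, W3, W4}: its best feasible assignment gives total 581.
Every other set of open sites that can feasibly serve all demand totals ≥ 570 even under its best assignment. Minimum: 492.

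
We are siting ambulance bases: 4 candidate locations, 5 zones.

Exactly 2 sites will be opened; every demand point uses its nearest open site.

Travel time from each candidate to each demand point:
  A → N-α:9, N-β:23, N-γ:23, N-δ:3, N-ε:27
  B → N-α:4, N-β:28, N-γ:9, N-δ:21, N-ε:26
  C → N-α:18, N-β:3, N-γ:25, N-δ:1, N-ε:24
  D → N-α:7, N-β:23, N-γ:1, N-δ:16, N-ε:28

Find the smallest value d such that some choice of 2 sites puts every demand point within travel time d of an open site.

Open {A, C}.
  Farthest demand point is N-ε at travel time 24 (to C); all others are ≤ 24.
With {B, C} the worst case is 24.
With {C, D} the worst case is 24.
No size-2 selection achieves below 24.

24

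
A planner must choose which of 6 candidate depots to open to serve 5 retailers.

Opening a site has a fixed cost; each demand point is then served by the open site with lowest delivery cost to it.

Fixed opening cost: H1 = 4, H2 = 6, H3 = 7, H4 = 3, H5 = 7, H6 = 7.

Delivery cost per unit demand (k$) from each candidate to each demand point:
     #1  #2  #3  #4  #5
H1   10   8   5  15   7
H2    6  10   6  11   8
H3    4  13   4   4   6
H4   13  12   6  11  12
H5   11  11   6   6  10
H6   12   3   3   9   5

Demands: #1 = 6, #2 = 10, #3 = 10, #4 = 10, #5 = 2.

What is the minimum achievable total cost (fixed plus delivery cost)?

Open {H3, H6}: assign each demand point to its cheapest open site.
  #1→H3 6×4=24, #2→H6 10×3=30, #3→H6 10×3=30, #4→H3 10×4=40, #5→H6 2×5=10
  delivery cost 134, fixed 14 → total 148.
Compare {H3, H4, H6}: delivery cost 134 + fixed 17 = 151.
Compare {H1, H3, H6}: delivery cost 134 + fixed 18 = 152.
Compare {H2, H3, H6}: delivery cost 134 + fixed 20 = 154.
All other subsets cost ≥ 151. Minimum total cost: 148.

148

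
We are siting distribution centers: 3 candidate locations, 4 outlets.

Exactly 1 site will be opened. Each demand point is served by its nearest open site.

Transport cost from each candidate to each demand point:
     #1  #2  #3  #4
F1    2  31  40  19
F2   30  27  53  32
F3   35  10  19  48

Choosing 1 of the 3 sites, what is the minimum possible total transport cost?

Open {F1}.
  #1→F1 2, #2→F1 31, #3→F1 40, #4→F1 19  ⇒ total 92.
Compare {F3}: total 112.
Compare {F2}: total 142.

92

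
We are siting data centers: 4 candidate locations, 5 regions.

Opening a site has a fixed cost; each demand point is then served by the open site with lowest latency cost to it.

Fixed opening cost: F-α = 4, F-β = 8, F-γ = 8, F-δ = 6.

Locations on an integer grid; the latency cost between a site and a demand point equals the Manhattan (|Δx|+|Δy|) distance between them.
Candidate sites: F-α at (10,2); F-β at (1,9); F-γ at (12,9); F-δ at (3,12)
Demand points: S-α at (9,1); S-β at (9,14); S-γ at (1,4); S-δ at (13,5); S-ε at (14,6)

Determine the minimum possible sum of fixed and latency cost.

Open {F-α, F-γ}: assign each demand point to its cheapest open site.
  S-α→F-α 2, S-β→F-γ 8, S-γ→F-α 11, S-δ→F-γ 5, S-ε→F-γ 5
  latency cost 31, fixed 12 → total 43.
Compare {F-α}: latency cost 40 + fixed 4 = 44.
Compare {F-α, F-δ}: latency cost 34 + fixed 10 = 44.
Compare {F-α, F-β, F-γ}: latency cost 25 + fixed 20 = 45.
All other subsets cost ≥ 44. Minimum total cost: 43.

43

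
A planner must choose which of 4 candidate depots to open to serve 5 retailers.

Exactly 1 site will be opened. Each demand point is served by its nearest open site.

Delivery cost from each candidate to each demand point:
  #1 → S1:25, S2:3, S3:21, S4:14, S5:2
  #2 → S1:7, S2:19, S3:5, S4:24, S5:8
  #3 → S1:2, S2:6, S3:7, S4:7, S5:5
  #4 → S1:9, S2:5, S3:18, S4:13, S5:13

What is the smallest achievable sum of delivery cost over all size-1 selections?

27

Open {#3}.
  S1→#3 2, S2→#3 6, S3→#3 7, S4→#3 7, S5→#3 5  ⇒ total 27.
Compare {#4}: total 58.
Compare {#2}: total 63.
No size-1 selection does better; minimum is 27.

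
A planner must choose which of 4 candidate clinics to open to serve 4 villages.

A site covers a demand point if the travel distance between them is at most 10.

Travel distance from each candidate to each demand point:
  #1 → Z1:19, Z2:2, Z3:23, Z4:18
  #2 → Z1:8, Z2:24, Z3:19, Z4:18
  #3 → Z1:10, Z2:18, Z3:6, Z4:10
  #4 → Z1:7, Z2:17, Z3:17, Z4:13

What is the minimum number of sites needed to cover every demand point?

Coverage sets (demand points within 10 of each site):
  #1: {Z2}
  #2: {Z1}
  #3: {Z1, Z3, Z4}
  #4: {Z1}
No single site covers all 4 demand points.
But {#1, #3} covers everything, so the minimum is 2.

2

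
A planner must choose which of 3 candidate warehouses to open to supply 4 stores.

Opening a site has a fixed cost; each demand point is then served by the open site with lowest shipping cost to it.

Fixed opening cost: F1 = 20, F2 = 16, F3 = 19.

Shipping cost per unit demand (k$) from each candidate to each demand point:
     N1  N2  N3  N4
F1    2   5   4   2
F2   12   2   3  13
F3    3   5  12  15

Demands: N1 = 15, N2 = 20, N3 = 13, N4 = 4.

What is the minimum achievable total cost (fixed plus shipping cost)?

Open {F1, F2}: assign each demand point to its cheapest open site.
  N1→F1 15×2=30, N2→F2 20×2=40, N3→F2 13×3=39, N4→F1 4×2=8
  shipping cost 117, fixed 36 → total 153.
Compare {F1, F2, F3}: shipping cost 117 + fixed 55 = 172.
Compare {F1}: shipping cost 190 + fixed 20 = 210.
Compare {F2, F3}: shipping cost 176 + fixed 35 = 211.
All other subsets cost ≥ 172. Minimum total cost: 153.

153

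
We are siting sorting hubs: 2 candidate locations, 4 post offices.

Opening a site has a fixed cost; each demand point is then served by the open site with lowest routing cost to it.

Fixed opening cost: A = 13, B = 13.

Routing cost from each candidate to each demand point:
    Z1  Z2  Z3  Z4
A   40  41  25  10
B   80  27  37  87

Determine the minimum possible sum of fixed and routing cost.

Open {A, B}: assign each demand point to its cheapest open site.
  Z1→A 40, Z2→B 27, Z3→A 25, Z4→A 10
  routing cost 102, fixed 26 → total 128.
Compare {A}: routing cost 116 + fixed 13 = 129.
Compare {B}: routing cost 231 + fixed 13 = 244.

128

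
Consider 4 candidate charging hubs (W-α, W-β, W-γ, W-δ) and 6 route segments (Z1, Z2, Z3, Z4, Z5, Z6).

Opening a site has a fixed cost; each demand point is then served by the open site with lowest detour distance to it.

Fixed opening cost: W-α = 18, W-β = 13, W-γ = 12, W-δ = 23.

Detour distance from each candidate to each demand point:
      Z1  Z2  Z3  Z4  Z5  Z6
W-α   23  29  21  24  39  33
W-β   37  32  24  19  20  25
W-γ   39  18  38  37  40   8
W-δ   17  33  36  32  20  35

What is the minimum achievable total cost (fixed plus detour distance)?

Open {W-β, W-γ}: assign each demand point to its cheapest open site.
  Z1→W-β 37, Z2→W-γ 18, Z3→W-β 24, Z4→W-β 19, Z5→W-β 20, Z6→W-γ 8
  detour distance 126, fixed 25 → total 151.
Compare {W-α, W-β, W-γ}: detour distance 109 + fixed 43 = 152.
Compare {W-β, W-γ, W-δ}: detour distance 106 + fixed 48 = 154.
Compare {W-α, W-γ, W-δ}: detour distance 108 + fixed 53 = 161.
All other subsets cost ≥ 152. Minimum total cost: 151.

151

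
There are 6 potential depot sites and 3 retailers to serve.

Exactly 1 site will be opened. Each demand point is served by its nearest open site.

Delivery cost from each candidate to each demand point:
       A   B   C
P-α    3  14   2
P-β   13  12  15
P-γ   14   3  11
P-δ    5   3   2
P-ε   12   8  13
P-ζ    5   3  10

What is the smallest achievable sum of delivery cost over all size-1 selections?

10

Open {P-δ}.
  A→P-δ 5, B→P-δ 3, C→P-δ 2  ⇒ total 10.
Compare {P-ζ}: total 18.
Compare {P-α}: total 19.
No size-1 selection does better; minimum is 10.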